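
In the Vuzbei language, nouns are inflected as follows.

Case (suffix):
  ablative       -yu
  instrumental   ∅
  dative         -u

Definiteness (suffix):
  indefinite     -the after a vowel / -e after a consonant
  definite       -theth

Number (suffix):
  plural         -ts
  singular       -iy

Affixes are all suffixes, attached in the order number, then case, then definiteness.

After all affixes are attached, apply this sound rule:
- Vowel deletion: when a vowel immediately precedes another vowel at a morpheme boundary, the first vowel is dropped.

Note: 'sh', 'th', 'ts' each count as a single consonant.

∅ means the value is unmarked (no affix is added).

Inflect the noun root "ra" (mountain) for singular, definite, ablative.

Attach number singular -iy → raiy.
Attach case ablative -yu → raiyyu.
Attach definiteness definite -theth → raiyyutheth.
Apply vowel deletion: raiyyutheth → riyyutheth.

riyyutheth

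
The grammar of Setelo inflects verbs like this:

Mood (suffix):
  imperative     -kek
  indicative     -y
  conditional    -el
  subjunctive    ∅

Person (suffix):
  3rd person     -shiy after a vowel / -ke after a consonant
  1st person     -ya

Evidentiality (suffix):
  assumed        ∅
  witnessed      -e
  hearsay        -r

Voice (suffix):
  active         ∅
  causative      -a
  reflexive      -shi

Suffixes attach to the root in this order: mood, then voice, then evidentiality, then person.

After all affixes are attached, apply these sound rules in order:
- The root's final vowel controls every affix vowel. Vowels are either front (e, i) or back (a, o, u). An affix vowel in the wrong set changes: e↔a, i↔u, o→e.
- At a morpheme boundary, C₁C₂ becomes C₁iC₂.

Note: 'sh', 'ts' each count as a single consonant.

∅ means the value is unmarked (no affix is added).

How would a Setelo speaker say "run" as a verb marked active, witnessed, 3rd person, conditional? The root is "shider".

Attach mood conditional -el → shiderel.
voice = active: zero marking, form stays shiderel.
Attach evidentiality witnessed -e → shiderele.
Attach person 3rd person -shiy (after vowel 'e') → shidereleshiy.
Vowel harmony: no change.
Epenthesis: no change.

shidereleshiy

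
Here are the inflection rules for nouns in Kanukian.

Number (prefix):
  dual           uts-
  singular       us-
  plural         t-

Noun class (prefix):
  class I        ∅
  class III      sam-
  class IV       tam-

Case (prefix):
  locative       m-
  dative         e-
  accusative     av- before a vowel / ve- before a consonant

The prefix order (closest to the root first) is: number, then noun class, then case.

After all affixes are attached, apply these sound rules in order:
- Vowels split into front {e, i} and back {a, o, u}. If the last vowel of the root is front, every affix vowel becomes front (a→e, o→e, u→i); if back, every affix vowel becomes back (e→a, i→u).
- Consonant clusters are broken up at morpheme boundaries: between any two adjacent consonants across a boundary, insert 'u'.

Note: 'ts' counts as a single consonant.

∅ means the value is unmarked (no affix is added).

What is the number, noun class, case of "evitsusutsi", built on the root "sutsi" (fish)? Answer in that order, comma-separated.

dual, class I, accusative

Segment: av-uts-sutsi.
number: uts- → dual.
noun class: ∅ → class I.
case: av/ve- → accusative.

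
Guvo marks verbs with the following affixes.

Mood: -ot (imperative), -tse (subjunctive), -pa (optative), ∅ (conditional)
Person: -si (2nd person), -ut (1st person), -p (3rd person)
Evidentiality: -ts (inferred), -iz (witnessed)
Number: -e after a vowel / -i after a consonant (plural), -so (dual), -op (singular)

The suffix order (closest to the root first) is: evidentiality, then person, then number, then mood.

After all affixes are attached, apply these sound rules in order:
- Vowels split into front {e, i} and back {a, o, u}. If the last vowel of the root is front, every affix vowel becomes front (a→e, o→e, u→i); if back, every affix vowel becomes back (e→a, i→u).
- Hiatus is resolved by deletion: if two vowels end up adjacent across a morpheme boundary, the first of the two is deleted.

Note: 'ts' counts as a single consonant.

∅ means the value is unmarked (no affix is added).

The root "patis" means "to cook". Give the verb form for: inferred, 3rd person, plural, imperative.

Attach evidentiality inferred -ts → patists.
Attach person 3rd person -p → patistsp.
Attach number plural -i (after consonant 'p') → patistspi.
Attach mood imperative -ot → patistspiot.
Apply vowel harmony: patistspiot → patistspiet.
Apply vowel deletion: patistspiet → patistspet.

patistspet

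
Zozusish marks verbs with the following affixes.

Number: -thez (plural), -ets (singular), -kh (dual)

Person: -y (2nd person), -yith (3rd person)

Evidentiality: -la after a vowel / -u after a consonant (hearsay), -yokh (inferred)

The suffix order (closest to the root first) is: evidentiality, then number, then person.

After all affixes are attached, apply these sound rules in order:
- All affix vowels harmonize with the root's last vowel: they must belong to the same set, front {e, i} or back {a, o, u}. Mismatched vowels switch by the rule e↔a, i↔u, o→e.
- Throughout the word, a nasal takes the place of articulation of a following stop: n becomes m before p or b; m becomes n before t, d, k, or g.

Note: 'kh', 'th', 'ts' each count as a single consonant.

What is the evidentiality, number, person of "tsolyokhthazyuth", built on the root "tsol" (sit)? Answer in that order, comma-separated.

Segment: tsol-yokh-thez-yith.
evidentiality: -yokh → inferred.
number: -thez → plural.
person: -yith → 3rd person.

inferred, plural, 3rd person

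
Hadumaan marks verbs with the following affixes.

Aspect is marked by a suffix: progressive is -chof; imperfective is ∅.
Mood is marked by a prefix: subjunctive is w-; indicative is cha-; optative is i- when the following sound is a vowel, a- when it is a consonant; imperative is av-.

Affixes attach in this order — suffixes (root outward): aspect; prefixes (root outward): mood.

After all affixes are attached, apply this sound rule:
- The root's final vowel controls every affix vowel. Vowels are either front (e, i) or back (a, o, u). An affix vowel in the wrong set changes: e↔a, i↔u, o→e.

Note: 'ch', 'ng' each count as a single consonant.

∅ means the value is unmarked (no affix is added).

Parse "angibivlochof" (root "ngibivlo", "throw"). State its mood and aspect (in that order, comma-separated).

optative, progressive

Segment: a-ngibivlo-chof.
mood: i/a- → optative.
aspect: -chof → progressive.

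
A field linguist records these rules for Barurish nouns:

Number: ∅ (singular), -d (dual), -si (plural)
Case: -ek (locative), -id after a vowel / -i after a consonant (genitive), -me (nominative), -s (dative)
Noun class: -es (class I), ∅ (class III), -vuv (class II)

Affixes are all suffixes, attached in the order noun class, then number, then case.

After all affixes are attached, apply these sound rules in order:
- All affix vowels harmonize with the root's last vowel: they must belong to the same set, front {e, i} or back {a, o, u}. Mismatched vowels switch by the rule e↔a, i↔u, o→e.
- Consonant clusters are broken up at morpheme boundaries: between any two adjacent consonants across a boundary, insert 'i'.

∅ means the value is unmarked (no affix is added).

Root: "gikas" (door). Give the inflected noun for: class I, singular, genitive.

gikasasu

Attach noun class class I -es → gikases.
number = singular: zero marking, form stays gikases.
Attach case genitive -i (after consonant 's') → gikasesi.
Apply vowel harmony: gikasesi → gikasasu.
Epenthesis: no change.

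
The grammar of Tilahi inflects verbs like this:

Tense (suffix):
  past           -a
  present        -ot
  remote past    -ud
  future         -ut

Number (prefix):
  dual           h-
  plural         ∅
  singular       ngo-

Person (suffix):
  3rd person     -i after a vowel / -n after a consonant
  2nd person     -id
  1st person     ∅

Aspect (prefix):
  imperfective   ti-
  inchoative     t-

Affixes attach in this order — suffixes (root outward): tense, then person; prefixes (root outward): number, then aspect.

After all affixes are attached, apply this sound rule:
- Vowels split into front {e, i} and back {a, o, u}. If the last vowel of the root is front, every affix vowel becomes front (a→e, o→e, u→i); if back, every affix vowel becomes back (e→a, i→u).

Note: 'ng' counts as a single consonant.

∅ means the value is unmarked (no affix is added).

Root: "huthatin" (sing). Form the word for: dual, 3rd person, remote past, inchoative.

Attach tense remote past -ud → huthatinud.
Attach person 3rd person -n (after consonant 'd') → huthatinudn.
Attach number dual h- → hhuthatinudn.
Attach aspect inchoative t- → thhuthatinudn.
Apply vowel harmony: thhuthatinudn → thhuthatinidn.

thhuthatinidn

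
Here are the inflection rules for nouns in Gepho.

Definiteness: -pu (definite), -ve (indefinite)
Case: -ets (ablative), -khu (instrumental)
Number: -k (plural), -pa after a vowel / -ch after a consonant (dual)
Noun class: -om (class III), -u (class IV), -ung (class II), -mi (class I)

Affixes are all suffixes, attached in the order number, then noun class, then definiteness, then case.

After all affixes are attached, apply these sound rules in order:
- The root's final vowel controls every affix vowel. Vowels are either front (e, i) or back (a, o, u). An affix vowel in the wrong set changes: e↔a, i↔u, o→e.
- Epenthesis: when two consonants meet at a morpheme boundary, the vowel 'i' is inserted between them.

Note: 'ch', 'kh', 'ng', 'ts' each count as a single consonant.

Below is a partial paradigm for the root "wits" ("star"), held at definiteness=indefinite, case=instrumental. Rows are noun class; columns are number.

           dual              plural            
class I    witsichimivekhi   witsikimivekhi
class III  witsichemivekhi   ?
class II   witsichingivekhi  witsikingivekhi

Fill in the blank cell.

Attach number plural -k → witsk.
Attach noun class class III -om → witskom.
Attach definiteness indefinite -ve → witskomve.
Attach case instrumental -khu → witskomvekhu.
Apply vowel harmony: witskomvekhu → witskemvekhi.
Apply epenthesis: witskemvekhi → witsikemivekhi.

witsikemivekhi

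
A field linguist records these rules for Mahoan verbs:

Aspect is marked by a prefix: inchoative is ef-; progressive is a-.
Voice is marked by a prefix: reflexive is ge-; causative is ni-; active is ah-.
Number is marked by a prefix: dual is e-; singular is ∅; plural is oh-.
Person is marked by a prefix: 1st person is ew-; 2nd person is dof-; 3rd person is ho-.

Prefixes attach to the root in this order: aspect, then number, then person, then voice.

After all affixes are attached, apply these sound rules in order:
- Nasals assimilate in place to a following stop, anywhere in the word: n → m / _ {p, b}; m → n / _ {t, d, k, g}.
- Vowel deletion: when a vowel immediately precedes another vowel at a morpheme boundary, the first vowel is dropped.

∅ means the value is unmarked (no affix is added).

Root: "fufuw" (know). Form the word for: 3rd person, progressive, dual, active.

ahhafufuw

Attach aspect progressive a- → afufuw.
Attach number dual e- → eafufuw.
Attach person 3rd person ho- → hoeafufuw.
Attach voice active ah- → ahhoeafufuw.
Nasal assimilation: no change.
Apply vowel deletion: ahhoeafufuw → ahhafufuw.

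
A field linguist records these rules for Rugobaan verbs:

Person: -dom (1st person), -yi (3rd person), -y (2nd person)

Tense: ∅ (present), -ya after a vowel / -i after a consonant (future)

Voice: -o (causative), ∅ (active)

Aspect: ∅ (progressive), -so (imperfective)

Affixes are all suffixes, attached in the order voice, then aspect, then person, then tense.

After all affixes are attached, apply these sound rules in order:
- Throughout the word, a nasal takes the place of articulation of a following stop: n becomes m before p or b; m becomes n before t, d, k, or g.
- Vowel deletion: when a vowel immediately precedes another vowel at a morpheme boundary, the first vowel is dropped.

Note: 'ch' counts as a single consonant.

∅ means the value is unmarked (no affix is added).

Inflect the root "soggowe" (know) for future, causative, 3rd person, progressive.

soggowoyiya

Attach voice causative -o → soggoweo.
aspect = progressive: zero marking, form stays soggoweo.
Attach person 3rd person -yi → soggoweoyi.
Attach tense future -ya (after vowel 'i') → soggoweoyiya.
Nasal assimilation: no change.
Apply vowel deletion: soggoweoyiya → soggowoyiya.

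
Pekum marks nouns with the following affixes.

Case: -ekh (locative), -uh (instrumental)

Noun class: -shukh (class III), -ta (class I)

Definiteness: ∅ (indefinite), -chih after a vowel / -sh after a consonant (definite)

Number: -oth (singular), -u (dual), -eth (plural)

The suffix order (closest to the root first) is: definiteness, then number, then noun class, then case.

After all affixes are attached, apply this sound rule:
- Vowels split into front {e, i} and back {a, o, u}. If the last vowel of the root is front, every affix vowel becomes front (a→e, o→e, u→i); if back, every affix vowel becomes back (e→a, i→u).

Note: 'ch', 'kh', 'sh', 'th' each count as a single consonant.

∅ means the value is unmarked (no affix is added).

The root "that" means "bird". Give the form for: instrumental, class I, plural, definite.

Attach definiteness definite -sh (after consonant 't') → thatsh.
Attach number plural -eth → thatsheth.
Attach noun class class I -ta → thatshethta.
Attach case instrumental -uh → thatshethtauh.
Apply vowel harmony: thatshethtauh → thatshathtauh.

thatshathtauh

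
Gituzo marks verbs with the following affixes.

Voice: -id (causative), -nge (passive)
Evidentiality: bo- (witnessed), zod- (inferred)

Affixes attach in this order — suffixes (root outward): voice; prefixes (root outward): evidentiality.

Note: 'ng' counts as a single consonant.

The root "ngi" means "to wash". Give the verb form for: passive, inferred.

Attach evidentiality inferred zod- → zodngi.
Attach voice passive -nge → zodnginge.

zodnginge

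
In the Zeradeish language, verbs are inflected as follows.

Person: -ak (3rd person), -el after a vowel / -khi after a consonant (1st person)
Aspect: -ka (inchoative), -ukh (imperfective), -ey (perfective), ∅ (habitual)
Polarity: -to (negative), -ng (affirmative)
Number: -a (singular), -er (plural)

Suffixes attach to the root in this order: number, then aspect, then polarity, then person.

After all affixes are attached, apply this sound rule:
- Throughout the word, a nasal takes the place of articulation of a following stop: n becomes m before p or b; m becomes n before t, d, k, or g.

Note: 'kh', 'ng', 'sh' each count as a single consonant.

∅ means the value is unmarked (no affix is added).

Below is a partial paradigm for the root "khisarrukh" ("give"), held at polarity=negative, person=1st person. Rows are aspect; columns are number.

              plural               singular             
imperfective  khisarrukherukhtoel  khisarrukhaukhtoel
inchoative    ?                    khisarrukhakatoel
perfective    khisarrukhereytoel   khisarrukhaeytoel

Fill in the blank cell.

khisarrukherkatoel

Attach number plural -er → khisarrukher.
Attach aspect inchoative -ka → khisarrukherka.
Attach polarity negative -to → khisarrukherkato.
Attach person 1st person -el (after vowel 'o') → khisarrukherkatoel.
Nasal assimilation: no change.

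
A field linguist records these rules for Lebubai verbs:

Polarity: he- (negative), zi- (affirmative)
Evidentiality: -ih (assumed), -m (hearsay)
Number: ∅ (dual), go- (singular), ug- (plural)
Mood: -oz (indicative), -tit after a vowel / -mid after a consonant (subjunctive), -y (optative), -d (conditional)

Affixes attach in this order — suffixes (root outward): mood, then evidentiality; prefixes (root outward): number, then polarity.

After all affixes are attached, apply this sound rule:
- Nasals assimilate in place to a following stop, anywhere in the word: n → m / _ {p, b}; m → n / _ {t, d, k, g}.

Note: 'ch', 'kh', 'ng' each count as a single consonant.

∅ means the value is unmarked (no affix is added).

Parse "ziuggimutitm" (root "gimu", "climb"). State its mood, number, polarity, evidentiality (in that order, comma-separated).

subjunctive, plural, affirmative, hearsay

Segment: zi-ug-gimu-tit-m.
mood: -tit/mid → subjunctive.
number: ug- → plural.
polarity: zi- → affirmative.
evidentiality: -m → hearsay.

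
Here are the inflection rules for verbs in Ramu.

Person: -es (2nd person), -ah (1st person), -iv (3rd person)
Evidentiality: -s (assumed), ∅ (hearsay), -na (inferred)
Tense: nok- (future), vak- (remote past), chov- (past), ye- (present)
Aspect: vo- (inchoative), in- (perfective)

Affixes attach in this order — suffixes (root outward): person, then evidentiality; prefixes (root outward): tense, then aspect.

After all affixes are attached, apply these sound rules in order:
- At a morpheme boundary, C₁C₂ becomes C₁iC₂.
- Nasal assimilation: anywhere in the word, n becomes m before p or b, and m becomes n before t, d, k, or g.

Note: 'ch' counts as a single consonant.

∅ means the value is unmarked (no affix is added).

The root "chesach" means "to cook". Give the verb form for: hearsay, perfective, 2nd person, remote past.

inivakichesaches

Attach person 2nd person -es → chesaches.
Attach tense remote past vak- → vakchesaches.
evidentiality = hearsay: zero marking, form stays vakchesaches.
Attach aspect perfective in- → invakchesaches.
Apply epenthesis: invakchesaches → inivakichesaches.
Nasal assimilation: no change.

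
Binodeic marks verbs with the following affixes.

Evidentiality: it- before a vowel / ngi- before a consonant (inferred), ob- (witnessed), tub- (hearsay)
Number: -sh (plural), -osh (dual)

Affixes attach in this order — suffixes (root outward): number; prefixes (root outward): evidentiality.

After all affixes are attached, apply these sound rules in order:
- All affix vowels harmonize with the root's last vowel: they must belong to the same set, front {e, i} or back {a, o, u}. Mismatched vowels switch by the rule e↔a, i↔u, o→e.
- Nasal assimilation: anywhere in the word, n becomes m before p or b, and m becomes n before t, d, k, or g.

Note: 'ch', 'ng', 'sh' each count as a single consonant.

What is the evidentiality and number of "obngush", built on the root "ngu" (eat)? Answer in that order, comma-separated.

Segment: ob-ngu-sh.
evidentiality: ob- → witnessed.
number: -sh → plural.

witnessed, plural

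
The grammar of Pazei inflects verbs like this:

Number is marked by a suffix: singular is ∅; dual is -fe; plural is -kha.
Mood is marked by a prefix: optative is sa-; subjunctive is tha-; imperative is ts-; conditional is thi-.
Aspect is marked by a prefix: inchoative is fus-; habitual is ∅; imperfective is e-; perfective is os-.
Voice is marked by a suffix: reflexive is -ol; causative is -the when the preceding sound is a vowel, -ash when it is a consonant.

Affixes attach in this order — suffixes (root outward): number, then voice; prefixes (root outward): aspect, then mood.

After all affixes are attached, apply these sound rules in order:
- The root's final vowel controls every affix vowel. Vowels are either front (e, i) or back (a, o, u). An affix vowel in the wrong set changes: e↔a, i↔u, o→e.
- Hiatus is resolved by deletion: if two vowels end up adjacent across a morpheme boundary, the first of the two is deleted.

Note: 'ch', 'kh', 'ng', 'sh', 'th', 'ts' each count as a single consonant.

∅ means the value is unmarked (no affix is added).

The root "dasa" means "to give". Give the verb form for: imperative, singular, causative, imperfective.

number = singular: zero marking, form stays dasa.
Attach aspect imperfective e- → edasa.
Attach voice causative -the (after vowel 'a') → edasathe.
Attach mood imperative ts- → tsedasathe.
Apply vowel harmony: tsedasathe → tsadasatha.
Vowel deletion: no change.

tsadasatha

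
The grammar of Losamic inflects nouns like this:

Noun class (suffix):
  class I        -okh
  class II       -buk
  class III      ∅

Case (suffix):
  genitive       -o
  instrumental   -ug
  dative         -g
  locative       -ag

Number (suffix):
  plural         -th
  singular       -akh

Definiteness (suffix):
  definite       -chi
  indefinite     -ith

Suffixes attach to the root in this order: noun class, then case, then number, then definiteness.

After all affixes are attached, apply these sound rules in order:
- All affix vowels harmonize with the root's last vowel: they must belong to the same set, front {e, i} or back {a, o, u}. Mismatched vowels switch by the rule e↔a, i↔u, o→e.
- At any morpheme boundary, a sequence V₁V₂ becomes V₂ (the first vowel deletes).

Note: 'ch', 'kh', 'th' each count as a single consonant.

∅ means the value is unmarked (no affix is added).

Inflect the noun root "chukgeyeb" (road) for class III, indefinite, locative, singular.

chukgeyebegekhith

noun class = class III: zero marking, form stays chukgeyeb.
Attach case locative -ag → chukgeyebag.
Attach number singular -akh → chukgeyebagakh.
Attach definiteness indefinite -ith → chukgeyebagakhith.
Apply vowel harmony: chukgeyebagakhith → chukgeyebegekhith.
Vowel deletion: no change.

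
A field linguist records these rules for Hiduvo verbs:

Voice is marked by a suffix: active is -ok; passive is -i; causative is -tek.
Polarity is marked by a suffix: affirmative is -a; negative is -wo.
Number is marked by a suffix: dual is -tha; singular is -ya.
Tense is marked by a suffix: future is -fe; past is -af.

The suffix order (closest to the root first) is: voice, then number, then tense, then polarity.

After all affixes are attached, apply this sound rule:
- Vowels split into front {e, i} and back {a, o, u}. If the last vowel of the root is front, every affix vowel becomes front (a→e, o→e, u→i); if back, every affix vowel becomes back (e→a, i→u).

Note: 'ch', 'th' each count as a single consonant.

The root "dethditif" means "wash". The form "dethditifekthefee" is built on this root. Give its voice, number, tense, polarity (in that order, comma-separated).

active, dual, future, affirmative

Segment: dethditif-ok-tha-fe-a.
voice: -ok → active.
number: -tha → dual.
tense: -fe → future.
polarity: -a → affirmative.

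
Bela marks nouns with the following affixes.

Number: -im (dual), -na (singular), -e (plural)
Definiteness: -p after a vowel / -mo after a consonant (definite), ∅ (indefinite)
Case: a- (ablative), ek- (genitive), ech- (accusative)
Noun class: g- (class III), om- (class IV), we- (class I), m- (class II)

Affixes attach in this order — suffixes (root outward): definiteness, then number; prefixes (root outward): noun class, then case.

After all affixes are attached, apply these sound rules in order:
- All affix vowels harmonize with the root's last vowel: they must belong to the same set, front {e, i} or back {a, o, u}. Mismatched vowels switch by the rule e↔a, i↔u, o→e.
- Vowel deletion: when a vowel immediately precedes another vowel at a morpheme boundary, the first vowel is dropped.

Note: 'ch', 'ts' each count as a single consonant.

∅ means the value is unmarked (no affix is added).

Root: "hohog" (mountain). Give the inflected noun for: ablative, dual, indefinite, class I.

definiteness = indefinite: zero marking, form stays hohog.
Attach noun class class I we- → wehohog.
Attach case ablative a- → awehohog.
Attach number dual -im → awehohogim.
Apply vowel harmony: awehohogim → awahohogum.
Vowel deletion: no change.

awahohogum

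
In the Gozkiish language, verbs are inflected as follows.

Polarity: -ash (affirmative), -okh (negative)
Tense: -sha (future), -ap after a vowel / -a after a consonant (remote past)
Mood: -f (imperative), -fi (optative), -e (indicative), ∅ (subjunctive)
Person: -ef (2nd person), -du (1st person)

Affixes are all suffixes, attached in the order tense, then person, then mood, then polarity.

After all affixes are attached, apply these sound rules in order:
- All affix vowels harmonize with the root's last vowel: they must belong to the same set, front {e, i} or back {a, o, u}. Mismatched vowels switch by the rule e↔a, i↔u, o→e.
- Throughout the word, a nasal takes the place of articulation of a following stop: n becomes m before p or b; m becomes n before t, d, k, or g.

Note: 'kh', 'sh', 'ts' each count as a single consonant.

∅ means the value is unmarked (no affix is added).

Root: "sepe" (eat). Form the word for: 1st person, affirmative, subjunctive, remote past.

sepeepdiesh

Attach tense remote past -ap (after vowel 'e') → sepeap.
Attach person 1st person -du → sepeapdu.
mood = subjunctive: zero marking, form stays sepeapdu.
Attach polarity affirmative -ash → sepeapduash.
Apply vowel harmony: sepeapduash → sepeepdiesh.
Nasal assimilation: no change.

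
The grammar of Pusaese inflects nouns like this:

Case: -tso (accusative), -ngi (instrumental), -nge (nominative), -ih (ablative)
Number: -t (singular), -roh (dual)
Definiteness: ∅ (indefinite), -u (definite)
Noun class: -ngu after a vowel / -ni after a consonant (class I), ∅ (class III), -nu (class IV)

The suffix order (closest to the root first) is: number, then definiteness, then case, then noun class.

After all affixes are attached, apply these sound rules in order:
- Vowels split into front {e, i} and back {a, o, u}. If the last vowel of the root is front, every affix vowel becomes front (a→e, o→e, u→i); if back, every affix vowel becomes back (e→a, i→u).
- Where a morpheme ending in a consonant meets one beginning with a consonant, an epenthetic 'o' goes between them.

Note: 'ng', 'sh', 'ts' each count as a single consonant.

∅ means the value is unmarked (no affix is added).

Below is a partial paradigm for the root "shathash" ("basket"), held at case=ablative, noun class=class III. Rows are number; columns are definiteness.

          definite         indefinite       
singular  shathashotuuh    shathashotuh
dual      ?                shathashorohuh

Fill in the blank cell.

shathashorohuuh

Attach number dual -roh → shathashroh.
Attach definiteness definite -u → shathashrohu.
Attach case ablative -ih → shathashrohuih.
noun class = class III: zero marking, form stays shathashrohuih.
Apply vowel harmony: shathashrohuih → shathashrohuuh.
Apply epenthesis: shathashrohuuh → shathashorohuuh.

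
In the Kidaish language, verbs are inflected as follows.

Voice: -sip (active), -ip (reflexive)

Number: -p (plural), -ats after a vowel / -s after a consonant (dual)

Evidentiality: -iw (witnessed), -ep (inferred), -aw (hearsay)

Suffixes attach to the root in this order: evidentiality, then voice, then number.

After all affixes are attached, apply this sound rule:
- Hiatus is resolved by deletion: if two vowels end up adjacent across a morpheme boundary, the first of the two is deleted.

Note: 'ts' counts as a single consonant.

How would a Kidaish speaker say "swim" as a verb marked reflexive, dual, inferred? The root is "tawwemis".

Attach evidentiality inferred -ep → tawwemisep.
Attach voice reflexive -ip → tawwemisepip.
Attach number dual -s (after consonant 'p') → tawwemisepips.
Vowel deletion: no change.

tawwemisepips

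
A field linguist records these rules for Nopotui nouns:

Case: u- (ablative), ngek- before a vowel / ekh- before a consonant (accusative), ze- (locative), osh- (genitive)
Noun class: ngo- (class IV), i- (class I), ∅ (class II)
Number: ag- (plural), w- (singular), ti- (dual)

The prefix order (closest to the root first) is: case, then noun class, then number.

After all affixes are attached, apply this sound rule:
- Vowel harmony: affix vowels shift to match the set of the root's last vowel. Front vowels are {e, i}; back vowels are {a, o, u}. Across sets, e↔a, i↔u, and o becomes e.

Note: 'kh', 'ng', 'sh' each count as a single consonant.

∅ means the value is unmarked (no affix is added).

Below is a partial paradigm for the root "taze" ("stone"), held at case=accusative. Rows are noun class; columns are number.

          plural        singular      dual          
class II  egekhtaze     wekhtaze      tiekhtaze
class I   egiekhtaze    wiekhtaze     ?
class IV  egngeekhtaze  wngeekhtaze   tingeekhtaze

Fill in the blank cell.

Attach case accusative ekh- (before consonant 't') → ekhtaze.
Attach noun class class I i- → iekhtaze.
Attach number dual ti- → tiiekhtaze.
Vowel harmony: no change.

tiiekhtaze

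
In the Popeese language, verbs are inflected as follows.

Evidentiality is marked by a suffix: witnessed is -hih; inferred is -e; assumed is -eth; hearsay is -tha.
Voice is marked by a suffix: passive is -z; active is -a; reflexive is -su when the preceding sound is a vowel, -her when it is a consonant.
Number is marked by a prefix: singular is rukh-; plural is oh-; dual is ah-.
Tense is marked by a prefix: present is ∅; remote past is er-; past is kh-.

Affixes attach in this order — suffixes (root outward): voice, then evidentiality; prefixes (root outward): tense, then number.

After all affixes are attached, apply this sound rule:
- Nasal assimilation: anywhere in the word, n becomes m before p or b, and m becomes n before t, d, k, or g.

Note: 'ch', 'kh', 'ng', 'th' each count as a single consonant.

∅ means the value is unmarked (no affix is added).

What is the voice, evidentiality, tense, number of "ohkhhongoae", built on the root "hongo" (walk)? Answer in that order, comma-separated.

active, inferred, past, plural

Segment: oh-kh-hongo-a-e.
voice: -a → active.
evidentiality: -e → inferred.
tense: kh- → past.
number: oh- → plural.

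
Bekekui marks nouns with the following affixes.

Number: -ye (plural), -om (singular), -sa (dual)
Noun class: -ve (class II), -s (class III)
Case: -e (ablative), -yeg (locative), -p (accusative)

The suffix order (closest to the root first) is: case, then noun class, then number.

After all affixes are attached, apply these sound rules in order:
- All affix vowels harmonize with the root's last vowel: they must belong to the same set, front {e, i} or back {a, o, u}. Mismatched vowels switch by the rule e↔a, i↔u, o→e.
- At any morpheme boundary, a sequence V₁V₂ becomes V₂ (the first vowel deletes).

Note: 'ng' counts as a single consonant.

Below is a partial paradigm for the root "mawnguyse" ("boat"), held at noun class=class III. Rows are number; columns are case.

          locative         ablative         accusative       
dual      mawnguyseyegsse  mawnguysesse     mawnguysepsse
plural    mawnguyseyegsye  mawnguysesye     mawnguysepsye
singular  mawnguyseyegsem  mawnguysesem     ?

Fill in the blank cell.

mawnguysepsem

Attach case accusative -p → mawnguysep.
Attach noun class class III -s → mawnguyseps.
Attach number singular -om → mawnguysepsom.
Apply vowel harmony: mawnguysepsom → mawnguysepsem.
Vowel deletion: no change.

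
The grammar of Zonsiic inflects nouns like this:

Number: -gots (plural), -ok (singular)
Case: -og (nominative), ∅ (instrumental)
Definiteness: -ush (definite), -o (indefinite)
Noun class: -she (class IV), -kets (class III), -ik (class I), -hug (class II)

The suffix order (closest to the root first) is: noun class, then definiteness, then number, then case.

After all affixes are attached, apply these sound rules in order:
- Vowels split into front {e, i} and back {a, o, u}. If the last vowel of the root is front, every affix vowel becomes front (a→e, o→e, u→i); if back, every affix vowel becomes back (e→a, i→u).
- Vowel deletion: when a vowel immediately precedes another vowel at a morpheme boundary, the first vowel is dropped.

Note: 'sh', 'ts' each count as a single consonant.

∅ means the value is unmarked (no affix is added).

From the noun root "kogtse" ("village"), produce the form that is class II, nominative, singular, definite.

Attach noun class class II -hug → kogtsehug.
Attach definiteness definite -ush → kogtsehugush.
Attach number singular -ok → kogtsehugushok.
Attach case nominative -og → kogtsehugushokog.
Apply vowel harmony: kogtsehugushokog → kogtsehigishekeg.
Vowel deletion: no change.

kogtsehigishekeg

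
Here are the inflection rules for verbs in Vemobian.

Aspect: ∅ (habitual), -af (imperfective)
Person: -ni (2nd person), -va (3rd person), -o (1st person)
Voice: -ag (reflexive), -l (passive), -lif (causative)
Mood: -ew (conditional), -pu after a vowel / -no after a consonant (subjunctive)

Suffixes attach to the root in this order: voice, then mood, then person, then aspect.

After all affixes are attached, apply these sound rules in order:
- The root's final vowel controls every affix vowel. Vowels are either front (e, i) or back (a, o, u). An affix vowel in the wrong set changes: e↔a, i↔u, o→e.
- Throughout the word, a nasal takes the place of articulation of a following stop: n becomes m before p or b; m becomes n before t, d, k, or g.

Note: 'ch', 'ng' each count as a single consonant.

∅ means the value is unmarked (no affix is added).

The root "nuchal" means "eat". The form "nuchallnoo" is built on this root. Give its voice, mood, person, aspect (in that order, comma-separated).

passive, subjunctive, 1st person, habitual

Segment: nuchal-l-no-o.
voice: -l → passive.
mood: -pu/no → subjunctive.
person: -o → 1st person.
aspect: ∅ → habitual.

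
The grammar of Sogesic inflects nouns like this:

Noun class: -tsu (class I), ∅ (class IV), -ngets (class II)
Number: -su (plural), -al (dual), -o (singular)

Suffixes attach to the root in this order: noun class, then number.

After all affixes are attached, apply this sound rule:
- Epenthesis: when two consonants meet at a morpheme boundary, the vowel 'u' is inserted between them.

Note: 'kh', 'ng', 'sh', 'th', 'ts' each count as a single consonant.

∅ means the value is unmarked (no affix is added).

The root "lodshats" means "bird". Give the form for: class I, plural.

lodshatsutsusu

Attach noun class class I -tsu → lodshatstsu.
Attach number plural -su → lodshatstsusu.
Apply epenthesis: lodshatstsusu → lodshatsutsusu.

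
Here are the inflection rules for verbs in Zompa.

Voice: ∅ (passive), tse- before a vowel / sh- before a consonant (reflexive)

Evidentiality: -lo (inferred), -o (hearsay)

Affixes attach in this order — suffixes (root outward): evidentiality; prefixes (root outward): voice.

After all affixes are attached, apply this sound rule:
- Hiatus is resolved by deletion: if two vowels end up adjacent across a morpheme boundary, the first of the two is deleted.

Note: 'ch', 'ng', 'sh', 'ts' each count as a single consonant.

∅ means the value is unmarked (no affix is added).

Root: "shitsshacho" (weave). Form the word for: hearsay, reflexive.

shshitsshacho

Attach evidentiality hearsay -o → shitsshachoo.
Attach voice reflexive sh- (before consonant 'sh') → shshitsshachoo.
Apply vowel deletion: shshitsshachoo → shshitsshacho.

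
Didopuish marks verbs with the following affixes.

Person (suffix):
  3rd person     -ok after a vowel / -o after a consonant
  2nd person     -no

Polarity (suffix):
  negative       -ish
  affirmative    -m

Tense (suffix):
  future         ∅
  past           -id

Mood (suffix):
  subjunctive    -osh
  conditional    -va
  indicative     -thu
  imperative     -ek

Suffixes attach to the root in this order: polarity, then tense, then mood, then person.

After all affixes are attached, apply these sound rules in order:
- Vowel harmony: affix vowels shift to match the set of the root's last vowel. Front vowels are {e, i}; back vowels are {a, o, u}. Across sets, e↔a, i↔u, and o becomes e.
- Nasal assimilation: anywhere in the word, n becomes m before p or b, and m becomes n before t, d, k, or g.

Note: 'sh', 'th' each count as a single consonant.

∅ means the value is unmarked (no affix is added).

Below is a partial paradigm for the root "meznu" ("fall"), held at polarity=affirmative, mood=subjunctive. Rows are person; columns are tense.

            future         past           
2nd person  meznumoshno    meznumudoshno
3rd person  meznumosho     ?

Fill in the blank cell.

meznumudosho

Attach polarity affirmative -m → meznum.
Attach tense past -id → meznumid.
Attach mood subjunctive -osh → meznumidosh.
Attach person 3rd person -o (after consonant 'sh') → meznumidosho.
Apply vowel harmony: meznumidosho → meznumudosho.
Nasal assimilation: no change.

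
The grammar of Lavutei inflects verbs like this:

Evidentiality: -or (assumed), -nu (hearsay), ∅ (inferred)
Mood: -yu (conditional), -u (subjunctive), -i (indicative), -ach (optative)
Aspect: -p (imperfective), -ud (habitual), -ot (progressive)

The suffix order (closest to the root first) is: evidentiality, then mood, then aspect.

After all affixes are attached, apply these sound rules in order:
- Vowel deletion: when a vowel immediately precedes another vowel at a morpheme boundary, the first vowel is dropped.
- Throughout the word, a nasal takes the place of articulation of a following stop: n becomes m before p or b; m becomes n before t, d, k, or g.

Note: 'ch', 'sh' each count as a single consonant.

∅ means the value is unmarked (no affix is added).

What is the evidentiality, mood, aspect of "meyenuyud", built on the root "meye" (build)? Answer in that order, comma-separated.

hearsay, conditional, habitual

Segment: meye-nu-yu-ud.
evidentiality: -nu → hearsay.
mood: -yu → conditional.
aspect: -ud → habitual.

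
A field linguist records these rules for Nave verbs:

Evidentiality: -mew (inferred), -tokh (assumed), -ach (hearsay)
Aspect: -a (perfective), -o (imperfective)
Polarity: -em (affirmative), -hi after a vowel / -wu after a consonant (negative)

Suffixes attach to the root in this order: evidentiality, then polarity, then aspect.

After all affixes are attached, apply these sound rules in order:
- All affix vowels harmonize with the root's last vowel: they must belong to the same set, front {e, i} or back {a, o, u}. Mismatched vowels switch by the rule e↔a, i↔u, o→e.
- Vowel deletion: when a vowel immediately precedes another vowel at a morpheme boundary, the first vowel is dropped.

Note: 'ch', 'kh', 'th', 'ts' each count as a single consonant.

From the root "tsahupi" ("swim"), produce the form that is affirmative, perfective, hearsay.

tsahupecheme

Attach evidentiality hearsay -ach → tsahupiach.
Attach polarity affirmative -em → tsahupiachem.
Attach aspect perfective -a → tsahupiachema.
Apply vowel harmony: tsahupiachema → tsahupiecheme.
Apply vowel deletion: tsahupiecheme → tsahupecheme.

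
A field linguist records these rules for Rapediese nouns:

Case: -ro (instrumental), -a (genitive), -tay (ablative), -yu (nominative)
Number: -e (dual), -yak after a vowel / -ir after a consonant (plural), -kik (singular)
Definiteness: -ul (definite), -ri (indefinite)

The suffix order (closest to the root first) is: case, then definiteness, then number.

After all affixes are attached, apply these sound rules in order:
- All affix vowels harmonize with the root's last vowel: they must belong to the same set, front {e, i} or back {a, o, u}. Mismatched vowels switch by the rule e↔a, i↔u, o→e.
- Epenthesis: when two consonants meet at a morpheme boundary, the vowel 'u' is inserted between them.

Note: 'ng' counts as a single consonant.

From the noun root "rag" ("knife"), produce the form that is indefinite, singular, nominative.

Attach case nominative -yu → ragyu.
Attach definiteness indefinite -ri → ragyuri.
Attach number singular -kik → ragyurikik.
Apply vowel harmony: ragyurikik → ragyurukuk.
Apply epenthesis: ragyurukuk → raguyurukuk.

raguyurukuk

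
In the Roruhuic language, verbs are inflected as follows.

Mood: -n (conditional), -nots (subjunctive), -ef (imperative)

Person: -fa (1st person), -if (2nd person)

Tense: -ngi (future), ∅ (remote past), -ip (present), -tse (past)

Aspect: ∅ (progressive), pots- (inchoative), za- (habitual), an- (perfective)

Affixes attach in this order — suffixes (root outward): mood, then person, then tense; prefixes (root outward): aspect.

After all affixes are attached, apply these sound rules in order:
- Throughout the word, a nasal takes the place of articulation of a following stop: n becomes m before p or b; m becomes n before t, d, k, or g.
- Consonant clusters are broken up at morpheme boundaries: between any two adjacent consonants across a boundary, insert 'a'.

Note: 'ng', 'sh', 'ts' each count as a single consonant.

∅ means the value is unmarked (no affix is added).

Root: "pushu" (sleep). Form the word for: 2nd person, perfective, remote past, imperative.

Attach aspect perfective an- → anpushu.
Attach mood imperative -ef → anpushuef.
Attach person 2nd person -if → anpushuefif.
tense = remote past: zero marking, form stays anpushuefif.
Apply nasal assimilation: anpushuefif → ampushuefif.
Apply epenthesis: ampushuefif → amapushuefif.

amapushuefif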